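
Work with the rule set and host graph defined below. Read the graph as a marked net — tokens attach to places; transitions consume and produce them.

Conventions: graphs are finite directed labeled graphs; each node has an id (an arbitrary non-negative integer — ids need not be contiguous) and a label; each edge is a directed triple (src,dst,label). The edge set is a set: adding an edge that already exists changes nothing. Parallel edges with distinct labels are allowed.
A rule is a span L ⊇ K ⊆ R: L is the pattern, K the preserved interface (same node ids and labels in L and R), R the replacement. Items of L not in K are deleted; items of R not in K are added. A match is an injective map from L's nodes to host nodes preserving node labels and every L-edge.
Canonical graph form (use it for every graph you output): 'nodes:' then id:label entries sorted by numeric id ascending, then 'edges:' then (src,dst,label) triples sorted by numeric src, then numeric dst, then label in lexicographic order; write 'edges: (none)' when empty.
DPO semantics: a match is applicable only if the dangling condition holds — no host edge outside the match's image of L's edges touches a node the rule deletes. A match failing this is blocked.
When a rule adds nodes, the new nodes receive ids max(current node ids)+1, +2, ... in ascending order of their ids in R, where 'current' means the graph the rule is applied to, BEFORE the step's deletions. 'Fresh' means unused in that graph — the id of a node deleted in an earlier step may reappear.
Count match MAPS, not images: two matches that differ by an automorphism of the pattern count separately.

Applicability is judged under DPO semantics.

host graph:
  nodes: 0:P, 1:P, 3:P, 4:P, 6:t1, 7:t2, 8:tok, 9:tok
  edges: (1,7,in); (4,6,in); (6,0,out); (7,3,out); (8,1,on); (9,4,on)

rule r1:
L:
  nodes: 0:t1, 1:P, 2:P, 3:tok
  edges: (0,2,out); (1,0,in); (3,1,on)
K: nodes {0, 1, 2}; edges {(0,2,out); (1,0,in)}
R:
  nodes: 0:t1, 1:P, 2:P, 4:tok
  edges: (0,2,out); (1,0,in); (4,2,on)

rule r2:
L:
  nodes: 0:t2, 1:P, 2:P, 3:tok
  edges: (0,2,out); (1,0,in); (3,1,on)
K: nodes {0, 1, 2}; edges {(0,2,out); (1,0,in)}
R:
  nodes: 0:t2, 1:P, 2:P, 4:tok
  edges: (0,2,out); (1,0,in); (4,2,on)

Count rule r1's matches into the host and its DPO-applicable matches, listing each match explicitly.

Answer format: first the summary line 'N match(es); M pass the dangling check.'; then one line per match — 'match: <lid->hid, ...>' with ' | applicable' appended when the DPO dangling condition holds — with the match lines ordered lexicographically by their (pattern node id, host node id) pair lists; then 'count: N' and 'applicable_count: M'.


1 match(es); 1 pass the dangling check.
match: 0->6, 1->4, 2->0, 3->9 | applicable
count: 1
applicable_count: 1


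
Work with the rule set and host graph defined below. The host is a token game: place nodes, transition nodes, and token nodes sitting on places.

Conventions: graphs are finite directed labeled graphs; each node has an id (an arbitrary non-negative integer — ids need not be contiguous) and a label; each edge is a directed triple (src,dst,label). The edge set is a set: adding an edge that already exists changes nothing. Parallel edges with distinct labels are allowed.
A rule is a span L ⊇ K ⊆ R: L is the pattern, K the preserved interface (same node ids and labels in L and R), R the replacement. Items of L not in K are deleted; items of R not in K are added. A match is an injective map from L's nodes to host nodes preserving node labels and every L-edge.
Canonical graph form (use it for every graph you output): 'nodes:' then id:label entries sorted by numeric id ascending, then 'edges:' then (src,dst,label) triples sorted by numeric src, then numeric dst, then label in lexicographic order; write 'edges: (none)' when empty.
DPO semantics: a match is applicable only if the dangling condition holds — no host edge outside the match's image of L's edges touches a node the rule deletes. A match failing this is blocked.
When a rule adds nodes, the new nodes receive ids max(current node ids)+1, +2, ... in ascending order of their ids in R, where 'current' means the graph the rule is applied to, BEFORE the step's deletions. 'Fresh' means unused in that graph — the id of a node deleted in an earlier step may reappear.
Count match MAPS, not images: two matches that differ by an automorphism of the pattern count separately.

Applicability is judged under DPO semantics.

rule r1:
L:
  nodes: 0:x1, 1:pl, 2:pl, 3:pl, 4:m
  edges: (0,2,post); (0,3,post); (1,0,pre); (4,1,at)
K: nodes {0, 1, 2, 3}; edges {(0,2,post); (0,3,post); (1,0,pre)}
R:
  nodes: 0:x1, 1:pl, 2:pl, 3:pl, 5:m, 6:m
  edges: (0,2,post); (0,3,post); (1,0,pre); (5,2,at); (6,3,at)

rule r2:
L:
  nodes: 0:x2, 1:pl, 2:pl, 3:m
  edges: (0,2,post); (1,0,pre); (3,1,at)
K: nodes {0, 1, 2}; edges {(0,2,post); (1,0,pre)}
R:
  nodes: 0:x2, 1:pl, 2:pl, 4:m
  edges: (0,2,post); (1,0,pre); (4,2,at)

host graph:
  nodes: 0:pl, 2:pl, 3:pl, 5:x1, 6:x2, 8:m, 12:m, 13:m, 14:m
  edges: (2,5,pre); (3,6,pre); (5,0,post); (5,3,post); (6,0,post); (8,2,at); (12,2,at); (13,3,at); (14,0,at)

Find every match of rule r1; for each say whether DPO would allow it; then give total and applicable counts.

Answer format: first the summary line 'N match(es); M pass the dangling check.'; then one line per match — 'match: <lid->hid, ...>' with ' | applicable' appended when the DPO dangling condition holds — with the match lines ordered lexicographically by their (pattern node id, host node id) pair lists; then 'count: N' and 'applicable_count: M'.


4 match(es); 4 pass the dangling check.
match: 0->5, 1->2, 2->0, 3->3, 4->8 | applicable
match: 0->5, 1->2, 2->0, 3->3, 4->12 | applicable
match: 0->5, 1->2, 2->3, 3->0, 4->8 | applicable
match: 0->5, 1->2, 2->3, 3->0, 4->12 | applicable
count: 4
applicable_count: 4


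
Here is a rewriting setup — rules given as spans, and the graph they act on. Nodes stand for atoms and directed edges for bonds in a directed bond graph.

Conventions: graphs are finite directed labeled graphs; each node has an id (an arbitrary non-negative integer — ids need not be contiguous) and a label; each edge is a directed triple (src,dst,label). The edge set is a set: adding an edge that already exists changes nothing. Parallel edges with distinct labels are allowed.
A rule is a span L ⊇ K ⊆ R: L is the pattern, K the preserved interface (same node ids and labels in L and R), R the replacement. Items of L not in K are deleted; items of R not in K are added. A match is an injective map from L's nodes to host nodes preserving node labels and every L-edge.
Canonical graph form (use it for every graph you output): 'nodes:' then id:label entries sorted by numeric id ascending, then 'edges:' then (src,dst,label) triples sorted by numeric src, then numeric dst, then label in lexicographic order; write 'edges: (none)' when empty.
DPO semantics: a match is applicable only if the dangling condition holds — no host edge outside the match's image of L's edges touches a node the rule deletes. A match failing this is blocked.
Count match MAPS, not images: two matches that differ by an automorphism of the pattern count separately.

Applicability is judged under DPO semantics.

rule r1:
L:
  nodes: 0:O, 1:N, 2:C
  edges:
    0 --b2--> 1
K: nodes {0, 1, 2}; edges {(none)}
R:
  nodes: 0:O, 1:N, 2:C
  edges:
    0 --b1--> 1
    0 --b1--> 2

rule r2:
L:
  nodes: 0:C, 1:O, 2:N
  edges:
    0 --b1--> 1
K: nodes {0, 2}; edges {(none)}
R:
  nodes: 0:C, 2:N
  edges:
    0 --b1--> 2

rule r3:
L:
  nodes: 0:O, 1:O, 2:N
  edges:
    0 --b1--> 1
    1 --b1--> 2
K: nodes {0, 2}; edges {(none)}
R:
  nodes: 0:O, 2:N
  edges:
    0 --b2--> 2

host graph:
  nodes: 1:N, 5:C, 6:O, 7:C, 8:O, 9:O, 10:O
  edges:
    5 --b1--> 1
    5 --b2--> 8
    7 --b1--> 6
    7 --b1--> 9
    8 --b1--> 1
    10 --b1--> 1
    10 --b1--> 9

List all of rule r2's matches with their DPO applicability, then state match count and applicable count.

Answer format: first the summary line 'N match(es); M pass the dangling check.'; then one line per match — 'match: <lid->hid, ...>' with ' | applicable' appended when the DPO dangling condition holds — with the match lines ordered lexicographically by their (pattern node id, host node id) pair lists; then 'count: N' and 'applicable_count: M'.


2 match(es); 1 pass the dangling check.
match: 0->7, 1->6, 2->1 | applicable
match: 0->7, 1->9, 2->1
count: 2
applicable_count: 1


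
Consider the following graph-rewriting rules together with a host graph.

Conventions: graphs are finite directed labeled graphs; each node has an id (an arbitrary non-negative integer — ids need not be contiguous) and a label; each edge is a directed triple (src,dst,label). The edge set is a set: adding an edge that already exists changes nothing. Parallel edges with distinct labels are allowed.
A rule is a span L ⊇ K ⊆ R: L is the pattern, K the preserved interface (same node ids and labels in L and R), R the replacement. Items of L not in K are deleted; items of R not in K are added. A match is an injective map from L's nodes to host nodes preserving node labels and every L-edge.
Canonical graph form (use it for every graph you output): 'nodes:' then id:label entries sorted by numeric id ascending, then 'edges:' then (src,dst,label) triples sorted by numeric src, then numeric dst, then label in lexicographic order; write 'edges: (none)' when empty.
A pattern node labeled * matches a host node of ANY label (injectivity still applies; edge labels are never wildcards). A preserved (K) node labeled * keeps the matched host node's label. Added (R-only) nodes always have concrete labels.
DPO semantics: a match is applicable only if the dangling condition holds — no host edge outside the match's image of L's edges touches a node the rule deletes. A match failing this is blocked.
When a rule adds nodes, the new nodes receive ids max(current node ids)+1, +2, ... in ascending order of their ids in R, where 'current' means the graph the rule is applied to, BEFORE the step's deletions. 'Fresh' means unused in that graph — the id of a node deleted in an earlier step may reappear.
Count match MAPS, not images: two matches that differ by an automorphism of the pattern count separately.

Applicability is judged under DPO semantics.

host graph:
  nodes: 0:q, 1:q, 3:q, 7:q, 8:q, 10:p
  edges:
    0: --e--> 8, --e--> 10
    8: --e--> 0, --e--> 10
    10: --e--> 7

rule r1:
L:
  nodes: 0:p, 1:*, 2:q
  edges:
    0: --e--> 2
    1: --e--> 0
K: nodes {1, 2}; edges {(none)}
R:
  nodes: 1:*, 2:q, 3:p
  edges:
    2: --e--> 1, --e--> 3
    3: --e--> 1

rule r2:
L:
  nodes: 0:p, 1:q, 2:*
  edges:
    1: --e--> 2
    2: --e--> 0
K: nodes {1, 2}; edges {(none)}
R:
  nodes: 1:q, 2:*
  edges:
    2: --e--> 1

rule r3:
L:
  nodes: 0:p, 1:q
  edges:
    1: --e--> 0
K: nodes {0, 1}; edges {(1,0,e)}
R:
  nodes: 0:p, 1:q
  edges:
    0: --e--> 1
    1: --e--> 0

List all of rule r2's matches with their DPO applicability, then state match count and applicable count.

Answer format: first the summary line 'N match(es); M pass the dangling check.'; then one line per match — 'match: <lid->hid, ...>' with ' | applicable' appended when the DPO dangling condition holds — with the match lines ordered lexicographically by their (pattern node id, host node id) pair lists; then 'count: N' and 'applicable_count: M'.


2 match(es); 0 pass the dangling check.
match: 0->10, 1->0, 2->8
match: 0->10, 1->8, 2->0
count: 2
applicable_count: 0


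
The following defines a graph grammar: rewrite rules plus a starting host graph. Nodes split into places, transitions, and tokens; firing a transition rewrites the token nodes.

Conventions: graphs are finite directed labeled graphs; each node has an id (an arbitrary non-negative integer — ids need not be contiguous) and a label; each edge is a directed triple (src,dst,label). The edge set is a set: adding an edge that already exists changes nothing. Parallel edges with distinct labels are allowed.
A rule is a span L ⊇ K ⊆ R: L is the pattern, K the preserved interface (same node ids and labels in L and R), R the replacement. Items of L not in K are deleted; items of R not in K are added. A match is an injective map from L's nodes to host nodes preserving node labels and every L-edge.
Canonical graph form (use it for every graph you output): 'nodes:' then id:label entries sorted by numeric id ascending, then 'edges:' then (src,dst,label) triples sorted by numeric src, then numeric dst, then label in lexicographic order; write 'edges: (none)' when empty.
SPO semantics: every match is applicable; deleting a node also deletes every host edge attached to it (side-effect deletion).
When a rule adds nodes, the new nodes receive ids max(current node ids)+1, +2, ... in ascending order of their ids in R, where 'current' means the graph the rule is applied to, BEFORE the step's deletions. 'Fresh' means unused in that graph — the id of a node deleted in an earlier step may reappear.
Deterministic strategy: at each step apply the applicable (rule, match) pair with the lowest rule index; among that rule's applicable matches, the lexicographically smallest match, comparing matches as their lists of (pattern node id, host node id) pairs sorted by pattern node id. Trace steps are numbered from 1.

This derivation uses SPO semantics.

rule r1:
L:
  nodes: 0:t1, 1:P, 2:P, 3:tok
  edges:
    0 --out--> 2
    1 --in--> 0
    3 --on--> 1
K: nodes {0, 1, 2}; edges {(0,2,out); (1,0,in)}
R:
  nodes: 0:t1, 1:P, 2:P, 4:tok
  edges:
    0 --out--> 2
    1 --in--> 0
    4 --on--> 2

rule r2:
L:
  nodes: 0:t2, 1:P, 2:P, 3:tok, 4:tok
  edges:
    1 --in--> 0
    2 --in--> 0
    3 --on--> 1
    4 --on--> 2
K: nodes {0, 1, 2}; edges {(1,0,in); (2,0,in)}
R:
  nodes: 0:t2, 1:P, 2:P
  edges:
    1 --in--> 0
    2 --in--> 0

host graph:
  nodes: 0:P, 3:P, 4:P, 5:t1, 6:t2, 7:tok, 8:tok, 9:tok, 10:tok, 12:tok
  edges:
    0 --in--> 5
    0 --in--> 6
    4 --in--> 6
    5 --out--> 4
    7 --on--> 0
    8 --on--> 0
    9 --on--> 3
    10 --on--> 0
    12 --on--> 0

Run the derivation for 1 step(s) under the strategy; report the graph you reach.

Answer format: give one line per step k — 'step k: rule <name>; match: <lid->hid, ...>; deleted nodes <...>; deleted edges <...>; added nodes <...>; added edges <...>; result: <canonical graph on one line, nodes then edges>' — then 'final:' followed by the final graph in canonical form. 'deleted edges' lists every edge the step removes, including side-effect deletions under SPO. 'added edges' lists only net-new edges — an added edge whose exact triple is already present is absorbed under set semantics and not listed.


step 1: rule r1; match: 0->5, 1->0, 2->4, 3->7; deleted nodes 7; deleted edges (7,0,on); added nodes 13; added edges (13,4,on); result: nodes: 0:P, 3:P, 4:P, 5:t1, 6:t2, 8:tok, 9:tok, 10:tok, 12:tok, 13:tok edges: (0,5,in); (0,6,in); (4,6,in); (5,4,out); (8,0,on); (9,3,on); (10,0,on); (12,0,on); (13,4,on)
final:
nodes: 0:P, 3:P, 4:P, 5:t1, 6:t2, 8:tok, 9:tok, 10:tok, 12:tok, 13:tok
edges: (0,5,in); (0,6,in); (4,6,in); (5,4,out); (8,0,on); (9,3,on); (10,0,on); (12,0,on); (13,4,on)


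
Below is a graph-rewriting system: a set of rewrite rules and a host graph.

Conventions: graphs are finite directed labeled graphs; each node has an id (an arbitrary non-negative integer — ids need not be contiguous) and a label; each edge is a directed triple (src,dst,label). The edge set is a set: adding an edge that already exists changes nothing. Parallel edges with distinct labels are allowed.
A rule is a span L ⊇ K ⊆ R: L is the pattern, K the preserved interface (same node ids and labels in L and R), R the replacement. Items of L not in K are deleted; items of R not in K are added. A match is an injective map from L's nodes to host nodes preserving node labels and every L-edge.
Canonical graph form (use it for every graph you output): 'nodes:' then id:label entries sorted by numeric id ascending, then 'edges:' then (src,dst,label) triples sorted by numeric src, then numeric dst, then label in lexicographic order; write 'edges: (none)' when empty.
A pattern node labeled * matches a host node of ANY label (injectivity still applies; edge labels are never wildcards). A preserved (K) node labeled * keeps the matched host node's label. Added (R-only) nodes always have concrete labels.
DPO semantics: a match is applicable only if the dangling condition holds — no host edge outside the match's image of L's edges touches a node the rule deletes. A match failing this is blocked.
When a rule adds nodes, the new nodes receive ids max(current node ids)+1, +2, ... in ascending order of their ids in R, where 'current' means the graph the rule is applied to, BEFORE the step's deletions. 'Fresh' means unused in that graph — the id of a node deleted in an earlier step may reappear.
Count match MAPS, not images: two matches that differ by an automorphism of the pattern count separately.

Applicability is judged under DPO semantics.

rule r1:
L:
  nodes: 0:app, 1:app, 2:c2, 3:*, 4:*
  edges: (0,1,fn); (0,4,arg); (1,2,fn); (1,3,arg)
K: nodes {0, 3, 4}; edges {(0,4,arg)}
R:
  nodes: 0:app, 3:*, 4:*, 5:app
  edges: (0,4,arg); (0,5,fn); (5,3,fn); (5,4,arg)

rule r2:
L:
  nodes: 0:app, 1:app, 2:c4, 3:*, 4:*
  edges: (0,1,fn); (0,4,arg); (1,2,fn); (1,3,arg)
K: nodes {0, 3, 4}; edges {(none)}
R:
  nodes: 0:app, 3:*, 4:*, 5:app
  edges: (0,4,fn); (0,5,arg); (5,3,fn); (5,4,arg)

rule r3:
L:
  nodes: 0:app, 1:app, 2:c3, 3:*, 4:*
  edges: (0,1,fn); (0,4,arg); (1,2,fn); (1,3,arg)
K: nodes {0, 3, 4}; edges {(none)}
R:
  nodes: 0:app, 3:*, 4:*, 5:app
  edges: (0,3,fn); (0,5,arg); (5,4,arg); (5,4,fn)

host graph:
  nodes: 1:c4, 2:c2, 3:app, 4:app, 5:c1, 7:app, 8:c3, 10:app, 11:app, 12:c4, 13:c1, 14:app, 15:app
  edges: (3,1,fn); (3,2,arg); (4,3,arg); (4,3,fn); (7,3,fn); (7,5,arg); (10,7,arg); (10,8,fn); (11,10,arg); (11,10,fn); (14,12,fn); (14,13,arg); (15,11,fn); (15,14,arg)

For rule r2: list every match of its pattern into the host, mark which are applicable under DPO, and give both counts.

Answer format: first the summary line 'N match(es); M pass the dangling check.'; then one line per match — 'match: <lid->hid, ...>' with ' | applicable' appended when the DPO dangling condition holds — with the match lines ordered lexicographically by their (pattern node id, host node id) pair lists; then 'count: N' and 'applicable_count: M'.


1 match(es); 0 pass the dangling check.
match: 0->7, 1->3, 2->1, 3->2, 4->5
count: 1
applicable_count: 0


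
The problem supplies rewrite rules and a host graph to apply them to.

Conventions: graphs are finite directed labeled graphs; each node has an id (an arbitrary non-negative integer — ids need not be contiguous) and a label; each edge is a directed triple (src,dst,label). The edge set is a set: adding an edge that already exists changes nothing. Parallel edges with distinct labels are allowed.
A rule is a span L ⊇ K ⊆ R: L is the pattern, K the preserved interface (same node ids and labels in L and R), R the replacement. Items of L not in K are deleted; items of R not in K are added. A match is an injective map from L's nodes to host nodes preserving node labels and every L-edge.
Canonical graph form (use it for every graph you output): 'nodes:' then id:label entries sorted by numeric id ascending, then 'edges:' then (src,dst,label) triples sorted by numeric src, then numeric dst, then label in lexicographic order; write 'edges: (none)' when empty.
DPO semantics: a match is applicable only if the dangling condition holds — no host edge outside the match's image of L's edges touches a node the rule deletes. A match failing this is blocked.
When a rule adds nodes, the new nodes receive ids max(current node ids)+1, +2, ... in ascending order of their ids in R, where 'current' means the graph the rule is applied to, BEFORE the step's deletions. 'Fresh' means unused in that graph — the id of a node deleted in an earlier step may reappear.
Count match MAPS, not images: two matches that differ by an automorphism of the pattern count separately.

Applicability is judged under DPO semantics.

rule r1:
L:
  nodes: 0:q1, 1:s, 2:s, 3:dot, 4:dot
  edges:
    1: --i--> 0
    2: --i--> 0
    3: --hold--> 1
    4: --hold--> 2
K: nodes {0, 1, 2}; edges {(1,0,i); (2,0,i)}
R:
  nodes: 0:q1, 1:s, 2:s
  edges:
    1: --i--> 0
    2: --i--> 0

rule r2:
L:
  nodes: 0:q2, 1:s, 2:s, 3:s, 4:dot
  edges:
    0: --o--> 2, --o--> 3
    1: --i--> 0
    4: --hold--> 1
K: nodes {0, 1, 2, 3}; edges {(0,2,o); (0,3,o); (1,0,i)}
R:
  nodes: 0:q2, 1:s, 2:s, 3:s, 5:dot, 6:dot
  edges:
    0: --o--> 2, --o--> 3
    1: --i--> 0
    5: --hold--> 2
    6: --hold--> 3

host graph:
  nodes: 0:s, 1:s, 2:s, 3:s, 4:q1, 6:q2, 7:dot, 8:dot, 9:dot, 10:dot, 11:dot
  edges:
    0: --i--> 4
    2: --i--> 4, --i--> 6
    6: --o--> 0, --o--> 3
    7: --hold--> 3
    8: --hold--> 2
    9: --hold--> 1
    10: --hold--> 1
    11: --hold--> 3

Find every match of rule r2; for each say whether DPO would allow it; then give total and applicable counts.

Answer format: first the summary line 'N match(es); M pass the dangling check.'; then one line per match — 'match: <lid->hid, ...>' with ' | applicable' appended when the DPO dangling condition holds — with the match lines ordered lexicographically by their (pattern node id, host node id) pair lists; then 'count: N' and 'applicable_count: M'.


2 match(es); 2 pass the dangling check.
match: 0->6, 1->2, 2->0, 3->3, 4->8 | applicable
match: 0->6, 1->2, 2->3, 3->0, 4->8 | applicable
count: 2
applicable_count: 2


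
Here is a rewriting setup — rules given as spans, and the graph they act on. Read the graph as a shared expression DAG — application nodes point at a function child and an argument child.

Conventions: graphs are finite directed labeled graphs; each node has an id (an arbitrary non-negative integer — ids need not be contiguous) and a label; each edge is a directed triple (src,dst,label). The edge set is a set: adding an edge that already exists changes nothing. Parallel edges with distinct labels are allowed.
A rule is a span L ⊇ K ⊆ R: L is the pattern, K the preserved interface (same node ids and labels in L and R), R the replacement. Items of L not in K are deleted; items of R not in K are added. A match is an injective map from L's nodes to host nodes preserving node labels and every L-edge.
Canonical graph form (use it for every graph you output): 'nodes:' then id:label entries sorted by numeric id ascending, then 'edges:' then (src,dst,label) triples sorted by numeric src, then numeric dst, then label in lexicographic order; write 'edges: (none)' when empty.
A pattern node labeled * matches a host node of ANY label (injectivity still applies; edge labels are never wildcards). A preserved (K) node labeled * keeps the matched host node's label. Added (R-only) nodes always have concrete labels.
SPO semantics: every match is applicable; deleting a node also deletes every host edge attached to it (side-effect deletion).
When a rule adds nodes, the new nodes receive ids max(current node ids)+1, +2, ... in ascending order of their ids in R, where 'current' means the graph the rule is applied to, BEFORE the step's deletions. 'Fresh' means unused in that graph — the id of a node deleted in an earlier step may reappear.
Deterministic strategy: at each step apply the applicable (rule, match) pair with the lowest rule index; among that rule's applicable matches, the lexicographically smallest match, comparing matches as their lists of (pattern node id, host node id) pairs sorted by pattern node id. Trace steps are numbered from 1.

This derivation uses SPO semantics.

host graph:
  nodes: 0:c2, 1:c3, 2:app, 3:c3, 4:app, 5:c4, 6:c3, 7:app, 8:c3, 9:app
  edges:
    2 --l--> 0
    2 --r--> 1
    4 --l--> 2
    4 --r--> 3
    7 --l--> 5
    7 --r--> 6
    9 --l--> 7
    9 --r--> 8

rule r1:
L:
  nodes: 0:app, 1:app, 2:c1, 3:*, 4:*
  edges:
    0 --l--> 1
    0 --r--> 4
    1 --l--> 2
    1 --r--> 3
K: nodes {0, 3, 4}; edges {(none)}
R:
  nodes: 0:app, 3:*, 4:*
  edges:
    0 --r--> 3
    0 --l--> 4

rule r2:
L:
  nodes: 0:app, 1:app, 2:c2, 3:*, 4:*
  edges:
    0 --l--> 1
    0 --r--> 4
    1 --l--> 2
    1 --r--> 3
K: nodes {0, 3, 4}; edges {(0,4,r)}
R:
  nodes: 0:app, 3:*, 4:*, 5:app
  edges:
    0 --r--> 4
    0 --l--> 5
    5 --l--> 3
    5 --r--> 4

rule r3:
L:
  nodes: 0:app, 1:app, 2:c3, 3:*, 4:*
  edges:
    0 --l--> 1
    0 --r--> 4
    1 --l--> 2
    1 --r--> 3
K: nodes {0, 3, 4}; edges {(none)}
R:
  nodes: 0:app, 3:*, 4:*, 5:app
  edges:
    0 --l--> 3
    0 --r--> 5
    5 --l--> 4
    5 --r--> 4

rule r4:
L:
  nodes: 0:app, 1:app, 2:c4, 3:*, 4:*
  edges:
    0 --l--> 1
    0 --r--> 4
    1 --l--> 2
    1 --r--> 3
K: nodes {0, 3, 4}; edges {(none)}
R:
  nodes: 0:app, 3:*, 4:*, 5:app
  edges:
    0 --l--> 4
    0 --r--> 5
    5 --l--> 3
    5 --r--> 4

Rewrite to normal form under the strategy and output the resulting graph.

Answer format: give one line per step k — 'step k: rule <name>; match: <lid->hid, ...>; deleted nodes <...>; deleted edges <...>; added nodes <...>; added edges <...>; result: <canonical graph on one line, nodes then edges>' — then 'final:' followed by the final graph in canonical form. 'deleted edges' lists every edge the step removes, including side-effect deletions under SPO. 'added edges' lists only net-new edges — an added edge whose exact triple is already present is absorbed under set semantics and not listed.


step 1: rule r2; match: 0->4, 1->2, 2->0, 3->1, 4->3; deleted nodes 0, 2; deleted edges (2,0,l); (2,1,r); (4,2,l); added nodes 10; added edges (4,10,l); (10,1,l); (10,3,r); result: nodes: 1:c3, 3:c3, 4:app, 5:c4, 6:c3, 7:app, 8:c3, 9:app, 10:app edges: (4,3,r); (4,10,l); (7,5,l); (7,6,r); (9,7,l); (9,8,r); (10,1,l); (10,3,r)
step 2: rule r4; match: 0->9, 1->7, 2->5, 3->6, 4->8; deleted nodes 5, 7; deleted edges (7,5,l); (7,6,r); (9,7,l); (9,8,r); added nodes 11; added edges (9,8,l); (9,11,r); (11,6,l); (11,8,r); result: nodes: 1:c3, 3:c3, 4:app, 6:c3, 8:c3, 9:app, 10:app, 11:app edges: (4,3,r); (4,10,l); (9,8,l); (9,11,r); (10,1,l); (10,3,r); (11,6,l); (11,8,r)
final:
nodes: 1:c3, 3:c3, 4:app, 6:c3, 8:c3, 9:app, 10:app, 11:app
edges: (4,3,r); (4,10,l); (9,8,l); (9,11,r); (10,1,l); (10,3,r); (11,6,l); (11,8,r)


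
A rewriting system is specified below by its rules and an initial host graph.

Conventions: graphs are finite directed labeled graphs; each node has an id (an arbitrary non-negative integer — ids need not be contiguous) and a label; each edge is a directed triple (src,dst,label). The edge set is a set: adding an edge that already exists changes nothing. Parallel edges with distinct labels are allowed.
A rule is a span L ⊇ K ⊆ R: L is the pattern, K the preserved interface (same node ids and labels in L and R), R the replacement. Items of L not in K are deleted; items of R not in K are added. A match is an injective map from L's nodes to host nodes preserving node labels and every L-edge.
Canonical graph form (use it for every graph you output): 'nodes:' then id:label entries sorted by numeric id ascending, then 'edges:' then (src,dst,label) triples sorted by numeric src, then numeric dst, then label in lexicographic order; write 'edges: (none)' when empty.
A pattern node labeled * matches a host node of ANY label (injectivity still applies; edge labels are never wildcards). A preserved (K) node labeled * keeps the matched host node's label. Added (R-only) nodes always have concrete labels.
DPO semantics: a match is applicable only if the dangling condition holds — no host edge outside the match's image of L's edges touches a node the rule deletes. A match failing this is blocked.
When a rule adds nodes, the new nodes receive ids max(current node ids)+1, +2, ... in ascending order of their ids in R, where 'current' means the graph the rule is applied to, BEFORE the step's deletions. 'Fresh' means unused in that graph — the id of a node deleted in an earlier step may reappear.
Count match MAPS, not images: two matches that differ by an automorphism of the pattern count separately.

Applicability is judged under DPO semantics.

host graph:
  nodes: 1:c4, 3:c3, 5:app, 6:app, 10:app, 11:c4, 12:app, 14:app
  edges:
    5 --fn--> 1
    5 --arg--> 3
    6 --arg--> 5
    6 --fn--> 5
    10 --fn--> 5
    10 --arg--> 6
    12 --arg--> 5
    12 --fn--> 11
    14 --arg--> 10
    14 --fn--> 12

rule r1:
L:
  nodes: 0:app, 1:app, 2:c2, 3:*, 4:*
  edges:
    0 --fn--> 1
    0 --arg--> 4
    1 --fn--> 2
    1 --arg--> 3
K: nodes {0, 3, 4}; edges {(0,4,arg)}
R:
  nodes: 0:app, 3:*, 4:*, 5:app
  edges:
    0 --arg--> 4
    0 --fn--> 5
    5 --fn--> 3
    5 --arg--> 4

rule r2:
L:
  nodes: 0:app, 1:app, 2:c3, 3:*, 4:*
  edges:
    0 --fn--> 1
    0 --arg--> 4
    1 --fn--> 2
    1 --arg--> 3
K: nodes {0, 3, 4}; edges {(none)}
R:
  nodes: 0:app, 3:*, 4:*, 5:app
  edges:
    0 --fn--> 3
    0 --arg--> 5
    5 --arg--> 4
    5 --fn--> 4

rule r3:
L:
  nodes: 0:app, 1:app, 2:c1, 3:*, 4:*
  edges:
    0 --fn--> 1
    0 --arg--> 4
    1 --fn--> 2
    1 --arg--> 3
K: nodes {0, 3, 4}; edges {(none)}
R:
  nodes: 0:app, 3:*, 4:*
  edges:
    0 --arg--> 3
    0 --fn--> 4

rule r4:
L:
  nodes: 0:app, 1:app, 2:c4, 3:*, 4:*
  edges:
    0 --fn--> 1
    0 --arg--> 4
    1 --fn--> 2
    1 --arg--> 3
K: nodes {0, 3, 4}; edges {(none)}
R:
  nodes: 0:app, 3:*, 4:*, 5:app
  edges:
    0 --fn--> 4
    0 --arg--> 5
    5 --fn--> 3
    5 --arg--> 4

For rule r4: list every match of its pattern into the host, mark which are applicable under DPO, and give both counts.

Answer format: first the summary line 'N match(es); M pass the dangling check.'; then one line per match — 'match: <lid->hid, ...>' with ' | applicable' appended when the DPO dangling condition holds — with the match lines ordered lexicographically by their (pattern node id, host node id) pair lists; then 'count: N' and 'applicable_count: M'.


2 match(es); 1 pass the dangling check.
match: 0->10, 1->5, 2->1, 3->3, 4->6
match: 0->14, 1->12, 2->11, 3->5, 4->10 | applicable
count: 2
applicable_count: 1


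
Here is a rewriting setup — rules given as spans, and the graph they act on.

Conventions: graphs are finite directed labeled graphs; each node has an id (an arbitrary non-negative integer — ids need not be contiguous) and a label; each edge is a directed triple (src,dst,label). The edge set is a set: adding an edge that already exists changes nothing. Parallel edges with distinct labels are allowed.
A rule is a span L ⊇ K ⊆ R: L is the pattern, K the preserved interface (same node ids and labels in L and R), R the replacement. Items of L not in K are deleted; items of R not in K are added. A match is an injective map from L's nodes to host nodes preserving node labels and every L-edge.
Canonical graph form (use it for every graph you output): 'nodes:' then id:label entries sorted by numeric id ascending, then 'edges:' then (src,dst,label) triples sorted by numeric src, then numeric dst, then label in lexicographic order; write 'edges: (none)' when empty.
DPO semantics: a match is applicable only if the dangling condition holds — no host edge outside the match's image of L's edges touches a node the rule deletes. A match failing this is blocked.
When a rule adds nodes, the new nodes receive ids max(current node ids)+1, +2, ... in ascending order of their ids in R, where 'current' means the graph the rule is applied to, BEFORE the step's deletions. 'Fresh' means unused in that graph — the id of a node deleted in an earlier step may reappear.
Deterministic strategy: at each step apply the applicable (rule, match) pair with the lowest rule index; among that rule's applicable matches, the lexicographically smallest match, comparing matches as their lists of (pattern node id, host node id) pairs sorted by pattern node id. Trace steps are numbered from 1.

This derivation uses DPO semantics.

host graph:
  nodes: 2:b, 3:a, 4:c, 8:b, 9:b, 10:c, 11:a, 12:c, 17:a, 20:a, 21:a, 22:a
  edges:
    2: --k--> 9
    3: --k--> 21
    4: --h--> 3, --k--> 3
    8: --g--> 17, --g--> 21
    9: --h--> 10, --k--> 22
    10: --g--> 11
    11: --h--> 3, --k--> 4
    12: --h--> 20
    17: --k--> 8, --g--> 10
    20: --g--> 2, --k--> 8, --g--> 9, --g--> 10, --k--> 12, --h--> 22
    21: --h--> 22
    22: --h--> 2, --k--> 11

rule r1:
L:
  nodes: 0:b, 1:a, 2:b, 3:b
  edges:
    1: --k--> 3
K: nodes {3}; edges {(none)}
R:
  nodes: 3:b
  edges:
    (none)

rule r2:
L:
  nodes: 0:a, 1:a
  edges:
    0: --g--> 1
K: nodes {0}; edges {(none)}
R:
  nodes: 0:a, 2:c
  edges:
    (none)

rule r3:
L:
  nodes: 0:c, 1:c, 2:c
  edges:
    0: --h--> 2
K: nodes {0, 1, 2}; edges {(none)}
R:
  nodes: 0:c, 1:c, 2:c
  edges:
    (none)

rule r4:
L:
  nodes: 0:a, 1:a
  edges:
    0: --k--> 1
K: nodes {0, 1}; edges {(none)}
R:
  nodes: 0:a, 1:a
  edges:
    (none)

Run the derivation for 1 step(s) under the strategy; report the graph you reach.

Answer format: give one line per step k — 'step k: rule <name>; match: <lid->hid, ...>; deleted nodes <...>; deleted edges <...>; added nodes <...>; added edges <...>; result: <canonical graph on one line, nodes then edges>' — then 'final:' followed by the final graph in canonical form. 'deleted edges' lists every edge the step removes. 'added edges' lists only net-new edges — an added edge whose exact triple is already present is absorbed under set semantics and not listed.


step 1: rule r4; match: 0->3, 1->21; deleted nodes (none); deleted edges (3,21,k); added nodes (none); added edges (none); result: nodes: 2:b, 3:a, 4:c, 8:b, 9:b, 10:c, 11:a, 12:c, 17:a, 20:a, 21:a, 22:a edges: (2,9,k); (4,3,h); (4,3,k); (8,17,g); (8,21,g); (9,10,h); (9,22,k); (10,11,g); (11,3,h); (11,4,k); (12,20,h); (17,8,k); (17,10,g); (20,2,g); (20,8,k); (20,9,g); (20,10,g); (20,12,k); (20,22,h); (21,22,h); (22,2,h); (22,11,k)
final:
nodes: 2:b, 3:a, 4:c, 8:b, 9:b, 10:c, 11:a, 12:c, 17:a, 20:a, 21:a, 22:a
edges: (2,9,k); (4,3,h); (4,3,k); (8,17,g); (8,21,g); (9,10,h); (9,22,k); (10,11,g); (11,3,h); (11,4,k); (12,20,h); (17,8,k); (17,10,g); (20,2,g); (20,8,k); (20,9,g); (20,10,g); (20,12,k); (20,22,h); (21,22,h); (22,2,h); (22,11,k)


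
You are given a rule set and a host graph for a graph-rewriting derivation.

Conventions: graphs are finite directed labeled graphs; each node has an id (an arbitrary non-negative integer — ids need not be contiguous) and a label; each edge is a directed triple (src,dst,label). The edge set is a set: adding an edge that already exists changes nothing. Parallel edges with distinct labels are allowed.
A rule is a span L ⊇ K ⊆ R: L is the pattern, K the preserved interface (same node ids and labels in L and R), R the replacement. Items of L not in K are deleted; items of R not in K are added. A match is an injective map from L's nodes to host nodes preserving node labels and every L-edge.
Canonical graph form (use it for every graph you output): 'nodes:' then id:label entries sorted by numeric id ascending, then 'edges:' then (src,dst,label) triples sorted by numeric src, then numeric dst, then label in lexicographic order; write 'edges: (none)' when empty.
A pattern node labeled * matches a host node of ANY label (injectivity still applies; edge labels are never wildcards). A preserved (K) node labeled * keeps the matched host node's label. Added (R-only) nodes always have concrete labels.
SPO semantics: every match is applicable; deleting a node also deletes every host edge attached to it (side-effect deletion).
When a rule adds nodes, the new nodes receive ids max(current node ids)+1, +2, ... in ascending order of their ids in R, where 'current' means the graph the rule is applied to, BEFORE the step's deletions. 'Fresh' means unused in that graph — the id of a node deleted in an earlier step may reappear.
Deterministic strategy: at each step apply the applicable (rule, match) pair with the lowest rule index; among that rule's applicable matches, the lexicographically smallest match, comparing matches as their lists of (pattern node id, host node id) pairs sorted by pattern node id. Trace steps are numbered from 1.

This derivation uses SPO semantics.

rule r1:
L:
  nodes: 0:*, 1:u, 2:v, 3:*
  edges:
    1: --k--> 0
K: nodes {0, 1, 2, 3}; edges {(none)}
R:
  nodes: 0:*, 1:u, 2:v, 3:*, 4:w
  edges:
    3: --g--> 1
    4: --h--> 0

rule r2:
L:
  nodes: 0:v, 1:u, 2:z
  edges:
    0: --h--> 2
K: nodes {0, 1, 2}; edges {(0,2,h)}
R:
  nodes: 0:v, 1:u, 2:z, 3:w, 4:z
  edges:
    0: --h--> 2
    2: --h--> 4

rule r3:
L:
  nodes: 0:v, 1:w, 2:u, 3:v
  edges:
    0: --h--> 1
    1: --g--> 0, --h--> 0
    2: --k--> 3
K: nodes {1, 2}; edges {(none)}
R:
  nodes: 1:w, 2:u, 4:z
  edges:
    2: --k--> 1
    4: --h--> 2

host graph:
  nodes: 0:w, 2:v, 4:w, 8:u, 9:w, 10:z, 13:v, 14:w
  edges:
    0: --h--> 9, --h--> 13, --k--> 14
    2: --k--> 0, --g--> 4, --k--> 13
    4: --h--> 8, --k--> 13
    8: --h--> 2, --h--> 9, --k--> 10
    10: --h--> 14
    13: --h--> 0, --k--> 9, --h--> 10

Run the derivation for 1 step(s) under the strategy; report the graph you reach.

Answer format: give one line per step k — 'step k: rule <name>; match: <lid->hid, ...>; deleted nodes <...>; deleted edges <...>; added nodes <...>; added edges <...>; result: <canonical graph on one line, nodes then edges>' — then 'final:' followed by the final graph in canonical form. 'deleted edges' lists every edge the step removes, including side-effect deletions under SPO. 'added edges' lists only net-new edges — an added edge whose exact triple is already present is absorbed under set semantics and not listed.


step 1: rule r1; match: 0->10, 1->8, 2->2, 3->0; deleted nodes (none); deleted edges (8,10,k); added nodes 15; added edges (0,8,g); (15,10,h); result: nodes: 0:w, 2:v, 4:w, 8:u, 9:w, 10:z, 13:v, 14:w, 15:w edges: (0,8,g); (0,9,h); (0,13,h); (0,14,k); (2,0,k); (2,4,g); (2,13,k); (4,8,h); (4,13,k); (8,2,h); (8,9,h); (10,14,h); (13,0,h); (13,9,k); (13,10,h); (15,10,h)
final:
nodes: 0:w, 2:v, 4:w, 8:u, 9:w, 10:z, 13:v, 14:w, 15:w
edges: (0,8,g); (0,9,h); (0,13,h); (0,14,k); (2,0,k); (2,4,g); (2,13,k); (4,8,h); (4,13,k); (8,2,h); (8,9,h); (10,14,h); (13,0,h); (13,9,k); (13,10,h); (15,10,h)


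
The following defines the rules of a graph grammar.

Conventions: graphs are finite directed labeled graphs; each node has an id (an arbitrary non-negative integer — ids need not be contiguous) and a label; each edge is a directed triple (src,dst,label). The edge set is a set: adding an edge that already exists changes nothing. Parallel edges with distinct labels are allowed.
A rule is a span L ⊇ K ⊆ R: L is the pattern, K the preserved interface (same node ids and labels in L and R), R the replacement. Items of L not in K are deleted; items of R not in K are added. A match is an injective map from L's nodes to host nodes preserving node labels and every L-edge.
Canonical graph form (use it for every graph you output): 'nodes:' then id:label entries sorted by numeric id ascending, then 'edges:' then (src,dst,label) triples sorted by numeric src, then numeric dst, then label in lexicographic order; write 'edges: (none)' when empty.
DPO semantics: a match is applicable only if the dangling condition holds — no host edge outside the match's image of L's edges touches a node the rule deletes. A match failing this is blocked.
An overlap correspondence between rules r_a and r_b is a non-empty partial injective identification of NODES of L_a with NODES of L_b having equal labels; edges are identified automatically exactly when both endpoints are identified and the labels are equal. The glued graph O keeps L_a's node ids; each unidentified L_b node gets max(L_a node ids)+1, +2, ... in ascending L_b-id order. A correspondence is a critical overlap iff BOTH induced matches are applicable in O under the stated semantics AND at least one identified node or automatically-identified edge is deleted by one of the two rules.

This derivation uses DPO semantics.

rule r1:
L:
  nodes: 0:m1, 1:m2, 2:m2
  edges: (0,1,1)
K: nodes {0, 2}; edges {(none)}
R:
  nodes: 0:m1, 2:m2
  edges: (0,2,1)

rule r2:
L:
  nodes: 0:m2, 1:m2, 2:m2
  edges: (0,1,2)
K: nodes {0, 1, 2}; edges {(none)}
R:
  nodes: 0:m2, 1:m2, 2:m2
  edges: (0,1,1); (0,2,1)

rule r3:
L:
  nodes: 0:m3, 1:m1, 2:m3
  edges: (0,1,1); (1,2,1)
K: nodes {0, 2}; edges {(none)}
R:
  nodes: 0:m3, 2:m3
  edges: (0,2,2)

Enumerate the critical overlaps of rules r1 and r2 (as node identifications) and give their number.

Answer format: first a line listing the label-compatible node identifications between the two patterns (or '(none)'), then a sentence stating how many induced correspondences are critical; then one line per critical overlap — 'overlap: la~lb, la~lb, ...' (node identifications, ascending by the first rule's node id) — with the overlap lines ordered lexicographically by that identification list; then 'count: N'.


label-compatible node identifications between L(r1) and L(r2): 1~0, 1~1, 1~2, 2~0, 2~1, 2~2
3 of the induced correspondences are critical overlaps of r1 and r2.
overlap: 1~2
overlap: 1~2, 2~0
overlap: 1~2, 2~1
count: 3
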